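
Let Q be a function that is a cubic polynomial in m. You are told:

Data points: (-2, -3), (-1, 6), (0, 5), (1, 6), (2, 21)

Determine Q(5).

270

First differences: 9, -1, 1, 15. Second differences: -10, 2, 14. Third differences: 12, 12.
Level-3 differences are constant, so Q has degree 3.
Fitting a degree-3 polynomial gives Q(m) = 2m³ + m² - 2m + 5.
Then Q(5) = 270.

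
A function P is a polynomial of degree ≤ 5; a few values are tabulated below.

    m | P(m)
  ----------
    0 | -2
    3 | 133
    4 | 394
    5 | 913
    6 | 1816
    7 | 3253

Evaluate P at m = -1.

Write P(m) = am^5 + bm^4 + cm³ + dm² + em + p; the 6 given values yield a linear system in the 6 coefficients.
Solving, the leading coefficient vanishes, and P(m) = m^4 + 3m³ - 4m² + 3m - 2.
Then P(-1) = -11.

-11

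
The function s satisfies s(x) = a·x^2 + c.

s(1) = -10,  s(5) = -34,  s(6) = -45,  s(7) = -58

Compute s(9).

From s(1) = -10 and s(5) = -34: 1a + c = -10 and 25a + c = -34.
Subtracting: 24a = -24, so a = -1; then c = -10 − (-1)·1 = -9.
So s(x) = -1x² − 9, and s(9) = -90.

-90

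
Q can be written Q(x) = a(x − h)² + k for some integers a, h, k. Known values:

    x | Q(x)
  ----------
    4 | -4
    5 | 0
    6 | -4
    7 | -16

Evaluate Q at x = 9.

-64

First differences 4, -4, -12; second difference -8 = 2a, so a = -4.
Expanding, the x-coefficient is −2ah = 8h; matching it to the data gives h = 5, and then k = 0.
So Q(x) = -4(x − 5)² + 0.
Q(9) = -4·4² + 0 = -64.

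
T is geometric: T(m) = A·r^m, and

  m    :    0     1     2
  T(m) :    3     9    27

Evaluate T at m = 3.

81

Consecutive ratio: 9/3 = 3, and 27/9 = 3, so r = 3.
Then A·3^0 = 3 gives A = 3, and T(m) = 3·3^m.
T(3) = 3·3^3 = 81.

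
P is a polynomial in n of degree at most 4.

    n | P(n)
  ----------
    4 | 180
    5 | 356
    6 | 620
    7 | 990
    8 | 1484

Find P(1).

First differences: 176, 264, 370, 494. Second differences: 88, 106, 124. Third differences: 18, 18.
Level-3 differences are constant, so P has degree 3.
Fitting a degree-3 polynomial gives P(n) = 3n³ - n² + 2n - 4.
Then P(1) = 0.

0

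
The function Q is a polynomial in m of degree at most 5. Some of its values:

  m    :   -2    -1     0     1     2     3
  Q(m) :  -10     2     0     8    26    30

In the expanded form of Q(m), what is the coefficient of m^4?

First differences: 12, -2, 8, 18, 4. Second differences: -14, 10, 10, -14. Third differences: 24, 0, -24. Fourth differences: -24, -24.
Level-4 differences are constant, so Q has degree 4.
Fitting a degree-4 polynomial gives Q(m) = -m^4 + 2m³ + 6m² + m.
The coefficient of m^4 is -1.

-1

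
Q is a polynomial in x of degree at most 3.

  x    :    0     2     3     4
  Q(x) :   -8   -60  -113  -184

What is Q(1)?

-25

Write Q(x) = ax³ + bx² + cx + d; the 4 given values yield a linear system in the 4 coefficients.
Solving, the leading coefficient vanishes, and Q(x) = -9x² - 8x - 8.
Then Q(1) = -25.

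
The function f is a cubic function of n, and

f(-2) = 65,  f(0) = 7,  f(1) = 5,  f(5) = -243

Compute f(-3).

157

Write f(n) = an³ + bn² + cn + d; the 4 given values yield a linear system in the 4 coefficients.
Solving, f(n) = -3n³ + 6n² - 5n + 7.
Then f(-3) = 157.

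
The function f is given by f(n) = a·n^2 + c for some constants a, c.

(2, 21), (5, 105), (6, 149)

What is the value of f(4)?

69

From f(2) = 21 and f(5) = 105: 4a + c = 21 and 25a + c = 105.
Subtracting: 21a = 84, so a = 4; then c = 21 − 4·4 = 5.
So f(n) = 4n² + 5, and f(4) = 69.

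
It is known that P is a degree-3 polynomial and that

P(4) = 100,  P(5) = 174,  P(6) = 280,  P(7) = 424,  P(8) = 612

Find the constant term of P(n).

4

Write P(n) = an³ + bn² + cn + d; the 5 given values yield a linear system in the 4 coefficients.
Solving, P(n) = n³ + n² + 4n + 4.
The constant term is P(0) = 4.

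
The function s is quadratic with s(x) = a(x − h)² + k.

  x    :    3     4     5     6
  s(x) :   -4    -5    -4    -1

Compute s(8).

11

First differences -1, 1, 3; second difference 2 = 2a, so a = 1.
Expanding, the x-coefficient is −2ah = -2h; matching it to the data gives h = 4, and then k = -5.
So s(x) = 1(x − 4)² − 5.
s(8) = 1·4² − 5 = 11.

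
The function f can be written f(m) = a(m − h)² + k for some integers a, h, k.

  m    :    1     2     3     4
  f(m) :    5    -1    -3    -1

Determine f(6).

First differences -6, -2, 2; second difference 4 = 2a, so a = 2.
Expanding, the m-coefficient is −2ah = -4h; matching it to the data gives h = 3, and then k = -3.
So f(m) = 2(m − 3)² − 3.
f(6) = 2·3² − 3 = 15.

15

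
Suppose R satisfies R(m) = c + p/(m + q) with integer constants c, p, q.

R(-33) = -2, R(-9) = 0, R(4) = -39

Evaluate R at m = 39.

(R(m) − c)(m + q) = p for each data point; the three points give a linear system in c and q, then p follows.
Solving: c = -3, q = -3, p = -36, so R(m) = -3 − 36/(m − 3).
Then R(39) = -3 − 36/36 = -4.

-4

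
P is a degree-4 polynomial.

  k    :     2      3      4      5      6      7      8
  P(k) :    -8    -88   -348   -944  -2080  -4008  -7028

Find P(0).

First differences: -80, -260, -596, -1136, -1928, -3020. Second differences: -180, -336, -540, -792, -1092. Third differences: -156, -204, -252, -300. Fourth differences: -48, -48, -48.
Level-4 differences are constant, so P has degree 4.
Fitting a degree-4 polynomial gives P(k) = -2k^4 + 2k³ + 2k² + 2k - 4.
Then P(0) = -4.

-4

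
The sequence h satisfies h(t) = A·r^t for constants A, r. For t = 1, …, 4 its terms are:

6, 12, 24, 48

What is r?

Consecutive ratio: 12/6 = 2, and 24/12 = 2, so r = 2.
Then A·2^1 = 6 gives A = 3, and h(t) = 3·2^t.

2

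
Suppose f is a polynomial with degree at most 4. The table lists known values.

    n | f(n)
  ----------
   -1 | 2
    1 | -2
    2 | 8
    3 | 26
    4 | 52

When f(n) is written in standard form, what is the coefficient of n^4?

0

Write f(n) = an^4 + bn³ + cn² + dn + e; the 5 given values yield a linear system in the 5 coefficients.
Solving, the top 2 coefficients vanish, and f(n) = 4n² - 2n - 4.
The coefficient of n^4 is 0.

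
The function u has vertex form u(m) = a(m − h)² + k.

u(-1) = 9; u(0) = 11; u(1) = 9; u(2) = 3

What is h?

0

First differences 2, -2, -6; second difference -4 = 2a, so a = -2.
Expanding, the m-coefficient is −2ah = 4h; matching it to the data gives h = 0, and then k = 11.
So u(m) = -2(m + 0)² + 11.
Hence h = 0.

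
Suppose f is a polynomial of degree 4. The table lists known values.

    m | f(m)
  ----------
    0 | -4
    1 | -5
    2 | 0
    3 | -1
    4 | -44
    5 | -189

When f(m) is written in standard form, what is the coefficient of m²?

-2

Write f(m) = am^4 + bm³ + cm² + dm + e; the 6 given values yield a linear system in the 5 coefficients.
Solving, f(m) = -m^4 + 4m³ - 2m² - 2m - 4.
The coefficient of m² is -2.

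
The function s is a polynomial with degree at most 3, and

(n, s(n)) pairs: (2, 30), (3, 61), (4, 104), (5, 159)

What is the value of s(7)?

First differences: 31, 43, 55. Second differences: 12, 12.
Level-2 differences are constant, so s has degree 2.
Fitting a degree-2 polynomial gives s(n) = 6n² + n + 4.
Then s(7) = 305.

305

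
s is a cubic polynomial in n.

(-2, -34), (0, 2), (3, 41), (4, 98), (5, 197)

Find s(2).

Write s(n) = an³ + bn² + cn + d; the 5 given values yield a linear system in the 4 coefficients.
Solving, s(n) = 2n³ - 3n² + 4n + 2.
Then s(2) = 14.

14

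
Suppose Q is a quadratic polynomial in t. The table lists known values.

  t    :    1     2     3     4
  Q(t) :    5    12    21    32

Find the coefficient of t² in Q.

1

Write Q(t) = at² + bt + c; the 4 given values yield a linear system in the 3 coefficients.
Solving, Q(t) = t² + 4t.
The coefficient of t² is 1.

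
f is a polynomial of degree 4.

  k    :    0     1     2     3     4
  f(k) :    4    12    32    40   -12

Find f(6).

Write f(k) = ak^4 + bk³ + ck² + dk + e; the 5 given values yield a linear system in the 5 coefficients.
Solving, f(k) = -k^4 + 2k³ + 7k² + 4.
Then f(6) = -608.

-608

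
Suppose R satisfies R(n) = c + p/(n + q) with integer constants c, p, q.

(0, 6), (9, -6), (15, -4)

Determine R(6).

-10

(R(n) − c)(n + q) = p for each data point; the three points give a linear system in c and q, then p follows.
Solving: c = -2, q = -3, p = -24, so R(n) = -2 − 24/(n − 3).
Then R(6) = -2 − 24/3 = -10.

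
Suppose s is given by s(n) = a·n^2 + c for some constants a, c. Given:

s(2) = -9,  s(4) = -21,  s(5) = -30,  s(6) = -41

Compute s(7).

-54

From s(2) = -9 and s(4) = -21: 4a + c = -9 and 16a + c = -21.
Subtracting: 12a = -12, so a = -1; then c = -9 − (-1)·4 = -5.
So s(n) = -1n² − 5, and s(7) = -54.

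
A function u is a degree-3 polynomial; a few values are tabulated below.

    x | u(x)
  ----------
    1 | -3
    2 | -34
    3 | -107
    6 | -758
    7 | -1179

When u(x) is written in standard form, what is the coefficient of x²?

-3

Write u(x) = ax³ + bx² + cx + d; the 5 given values yield a linear system in the 4 coefficients.
Solving, u(x) = -3x³ - 3x² - x + 4.
The coefficient of x² is -3.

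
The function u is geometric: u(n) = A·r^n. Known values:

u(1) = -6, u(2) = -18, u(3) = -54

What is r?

3

Consecutive ratio: -18/(-6) = 3, and -54/(-18) = 3, so r = 3.
Then A·3^1 = -6 gives A = -2, and u(n) = -2·3^n.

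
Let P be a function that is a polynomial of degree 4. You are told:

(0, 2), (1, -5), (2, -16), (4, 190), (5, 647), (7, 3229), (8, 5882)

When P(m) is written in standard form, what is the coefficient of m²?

-4

Write P(m) = am^4 + bm³ + cm² + dm + e; the 7 given values yield a linear system in the 5 coefficients.
Solving, P(m) = 2m^4 - 4m³ - 4m² - m + 2.
The coefficient of m² is -4.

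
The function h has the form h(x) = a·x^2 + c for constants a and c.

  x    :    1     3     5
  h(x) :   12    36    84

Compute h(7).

156

From h(1) = 12 and h(3) = 36: 1a + c = 12 and 9a + c = 36.
Subtracting: 8a = 24, so a = 3; then c = 12 − 3·1 = 9.
So h(x) = 3x² + 9, and h(7) = 156.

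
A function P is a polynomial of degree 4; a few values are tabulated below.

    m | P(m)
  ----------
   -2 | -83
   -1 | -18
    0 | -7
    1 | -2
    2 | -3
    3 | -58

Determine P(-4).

First differences: 65, 11, 5, -1, -55. Second differences: -54, -6, -6, -54. Third differences: 48, 0, -48. Fourth differences: -48, -48.
Level-4 differences are constant, so P has degree 4.
Fitting a degree-4 polynomial gives P(m) = -2m^4 + 4m³ - m² + 4m - 7.
Then P(-4) = -807.

-807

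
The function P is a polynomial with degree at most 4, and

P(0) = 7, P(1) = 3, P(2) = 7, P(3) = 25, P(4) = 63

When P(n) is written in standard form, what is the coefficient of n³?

Write P(n) = an^4 + bn³ + cn² + dn + e; the 5 given values yield a linear system in the 5 coefficients.
Solving, the leading coefficient vanishes, and P(n) = n³ + n² - 6n + 7.
The coefficient of n³ is 1.

1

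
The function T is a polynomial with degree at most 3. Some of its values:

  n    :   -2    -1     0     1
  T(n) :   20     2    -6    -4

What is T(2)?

First differences: -18, -8, 2. Second differences: 10, 10.
Level-2 differences are constant, so T has degree 2.
Extending the table by one column gives the next first difference 12, so T(2) = -4 + 12 = 8.

8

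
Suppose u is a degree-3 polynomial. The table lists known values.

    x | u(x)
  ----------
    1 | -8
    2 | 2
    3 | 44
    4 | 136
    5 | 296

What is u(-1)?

Write u(x) = ax³ + bx² + cx + d; the 5 given values yield a linear system in the 4 coefficients.
Solving, u(x) = 3x³ - 2x² - 5x - 4.
Then u(-1) = -4.

-4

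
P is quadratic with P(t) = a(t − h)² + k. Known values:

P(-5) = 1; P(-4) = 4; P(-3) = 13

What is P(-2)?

First differences 3, 9; second difference 6 = 2a, so a = 3.
Expanding, the t-coefficient is −2ah = -6h; matching it to the data gives h = -5, and then k = 1.
So P(t) = 3(t + 5)² + 1.
P(-2) = 3·3² + 1 = 28.

28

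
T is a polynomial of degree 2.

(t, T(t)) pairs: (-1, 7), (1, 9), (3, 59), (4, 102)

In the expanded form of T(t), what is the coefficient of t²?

6

Write T(t) = at² + bt + c; the 4 given values yield a linear system in the 3 coefficients.
Solving, T(t) = 6t² + t + 2.
The coefficient of t² is 6.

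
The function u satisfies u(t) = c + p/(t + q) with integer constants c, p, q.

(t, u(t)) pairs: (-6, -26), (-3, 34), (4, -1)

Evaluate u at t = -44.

-7

(u(t) − c)(t + q) = p for each data point; the three points give a linear system in c and q, then p follows.
Solving: c = -6, q = 4, p = 40, so u(t) = -6 + 40/(t + 4).
Then u(-44) = -6 + 40/(-40) = -7.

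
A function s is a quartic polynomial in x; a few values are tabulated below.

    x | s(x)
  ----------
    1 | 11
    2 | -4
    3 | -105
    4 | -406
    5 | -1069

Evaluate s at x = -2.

-40

Write s(x) = ax^4 + bx³ + cx² + dx + e; the 5 given values yield a linear system in the 5 coefficients.
Solving, s(x) = -2x^4 + x³ + x² + 5x + 6.
Then s(-2) = -40.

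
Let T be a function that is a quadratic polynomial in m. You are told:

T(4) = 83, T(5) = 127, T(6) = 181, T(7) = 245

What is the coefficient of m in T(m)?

-1

First differences: 44, 54, 64. Second differences: 10, 10.
Level-2 differences are constant, so T has degree 2.
Fitting a degree-2 polynomial gives T(m) = 5m² - m + 7.
The coefficient of m is -1.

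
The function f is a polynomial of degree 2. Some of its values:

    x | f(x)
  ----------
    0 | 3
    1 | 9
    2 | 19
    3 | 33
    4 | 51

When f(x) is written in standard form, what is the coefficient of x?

4

First differences: 6, 10, 14, 18. Second differences: 4, 4, 4.
Level-2 differences are constant, so f has degree 2.
Fitting a degree-2 polynomial gives f(x) = 2x² + 4x + 3.
The coefficient of x is 4.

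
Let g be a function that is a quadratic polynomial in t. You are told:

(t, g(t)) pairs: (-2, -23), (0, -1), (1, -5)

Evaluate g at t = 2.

Write g(t) = at² + bt + c; the 3 given values yield a linear system in the 3 coefficients.
Solving, g(t) = -5t² + t - 1.
Then g(2) = -19.

-19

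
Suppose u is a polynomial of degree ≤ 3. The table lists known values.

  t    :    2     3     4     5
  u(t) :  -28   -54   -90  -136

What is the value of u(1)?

Write u(t) = at³ + bt² + ct + d; the 4 given values yield a linear system in the 4 coefficients.
Solving, the leading coefficient vanishes, and u(t) = -5t² - t - 6.
Then u(1) = -12.

-12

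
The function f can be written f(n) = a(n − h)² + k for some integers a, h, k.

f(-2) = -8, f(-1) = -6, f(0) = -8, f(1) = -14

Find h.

First differences 2, -2, -6; second difference -4 = 2a, so a = -2.
Expanding, the n-coefficient is −2ah = 4h; matching it to the data gives h = -1, and then k = -6.
So f(n) = -2(n + 1)² − 6.
Hence h = -1.

-1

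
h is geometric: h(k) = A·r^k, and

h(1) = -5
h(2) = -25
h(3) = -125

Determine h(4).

Consecutive ratio: -25/(-5) = 5, and -125/(-25) = 5, so r = 5.
Then A·5^1 = -5 gives A = -1, and h(k) = -1·5^k.
h(4) = -1·5^4 = -625.

-625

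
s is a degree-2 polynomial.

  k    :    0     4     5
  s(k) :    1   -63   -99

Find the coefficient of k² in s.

Write s(k) = ak² + bk + c; the 3 given values yield a linear system in the 3 coefficients.
Solving, s(k) = -4k² + 1.
The coefficient of k² is -4.

-4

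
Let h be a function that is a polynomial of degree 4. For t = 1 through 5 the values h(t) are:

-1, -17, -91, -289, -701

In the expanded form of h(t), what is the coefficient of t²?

2

Write h(t) = at^4 + bt³ + ct² + dt + e; the 5 given values yield a linear system in the 5 coefficients.
Solving, h(t) = -t^4 - t³ + 2t² - 1.
The coefficient of t² is 2.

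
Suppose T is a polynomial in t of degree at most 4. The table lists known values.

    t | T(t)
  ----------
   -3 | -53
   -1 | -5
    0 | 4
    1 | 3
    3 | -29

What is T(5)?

Write T(t) = at^4 + bt³ + ct² + dt + e; the 5 given values yield a linear system in the 5 coefficients.
Solving, the top 2 coefficients vanish, and T(t) = -5t² + 4t + 4.
Then T(5) = -101.

-101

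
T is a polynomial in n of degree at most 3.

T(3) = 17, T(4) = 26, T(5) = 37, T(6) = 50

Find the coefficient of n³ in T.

First differences: 9, 11, 13. Second differences: 2, 2.
Level-2 differences are constant, so T has degree 2.
Fitting a degree-2 polynomial gives T(n) = n² + 2n + 2.
The coefficient of n³ is 0.

0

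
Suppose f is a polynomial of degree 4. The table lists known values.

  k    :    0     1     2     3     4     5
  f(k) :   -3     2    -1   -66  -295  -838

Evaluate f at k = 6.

-1893

First differences: 5, -3, -65, -229, -543. Second differences: -8, -62, -164, -314. Third differences: -54, -102, -150. Fourth differences: -48, -48.
Level-4 differences are constant, so f has degree 4.
Fitting a degree-4 polynomial gives f(k) = -2k^4 + 3k³ + k² + 3k - 3.
Then f(6) = -1893.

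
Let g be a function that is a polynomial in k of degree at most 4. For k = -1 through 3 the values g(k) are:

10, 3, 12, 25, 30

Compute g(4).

15

First differences: -7, 9, 13, 5. Second differences: 16, 4, -8. Third differences: -12, -12.
Level-3 differences are constant, so g has degree 3.
Fitting a degree-3 polynomial gives g(k) = -2k³ + 8k² + 3k + 3.
Then g(4) = 15.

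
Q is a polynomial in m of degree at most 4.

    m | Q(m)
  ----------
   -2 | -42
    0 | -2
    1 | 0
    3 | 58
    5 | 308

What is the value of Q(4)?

Write Q(m) = am^4 + bm³ + cm² + dm + e; the 5 given values yield a linear system in the 5 coefficients.
Solving, the leading coefficient vanishes, and Q(m) = 3m³ - 3m² + 2m - 2.
Then Q(4) = 150.

150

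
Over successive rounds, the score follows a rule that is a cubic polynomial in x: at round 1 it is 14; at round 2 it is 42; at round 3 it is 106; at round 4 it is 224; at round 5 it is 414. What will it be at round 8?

1596

Write the value at x as g(x).
Write g(x) = ax³ + bx² + cx + d; the 5 given values yield a linear system in the 4 coefficients.
Solving, g(x) = 3x³ + 7x + 4.
Then g(8) = 1596.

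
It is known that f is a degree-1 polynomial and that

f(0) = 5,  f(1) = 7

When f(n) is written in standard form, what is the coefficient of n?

2

Write f(n) = an + b; the 2 given values yield a linear system in the 2 coefficients.
Solving, f(n) = 2n + 5.
The coefficient of n is 2.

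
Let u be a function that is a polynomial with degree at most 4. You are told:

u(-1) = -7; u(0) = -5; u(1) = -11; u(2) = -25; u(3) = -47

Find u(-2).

First differences: 2, -6, -14, -22. Second differences: -8, -8, -8.
Level-2 differences are constant, so u has degree 2.
Fitting a degree-2 polynomial gives u(x) = -4x² - 2x - 5.
Then u(-2) = -17.

-17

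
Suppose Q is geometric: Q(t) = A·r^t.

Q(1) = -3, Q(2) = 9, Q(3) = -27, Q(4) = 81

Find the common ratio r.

Consecutive ratio: 9/(-3) = -3, and -27/9 = -3, so r = -3.
Then A·(-3)^1 = -3 gives A = 1, and Q(t) = 1·(-3)^t.

-3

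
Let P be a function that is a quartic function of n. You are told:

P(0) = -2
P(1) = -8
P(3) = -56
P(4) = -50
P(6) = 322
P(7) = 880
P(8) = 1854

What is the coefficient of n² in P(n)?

Write P(n) = an^4 + bn³ + cn² + dn + e; the 7 given values yield a linear system in the 5 coefficients.
Solving, P(n) = n^4 - 4n³ - 3n² - 2.
The coefficient of n² is -3.

-3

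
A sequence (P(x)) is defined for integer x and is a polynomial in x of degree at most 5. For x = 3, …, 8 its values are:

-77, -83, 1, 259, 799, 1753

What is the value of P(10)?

First differences: -6, 84, 258, 540, 954. Second differences: 90, 174, 282, 414. Third differences: 84, 108, 132. Fourth differences: 24, 24.
Level-4 differences are constant, so P has degree 4.
Fitting a degree-4 polynomial gives P(x) = x^4 - 4x³ - 4x² - 5x + 1.
Then P(10) = 5551.

5551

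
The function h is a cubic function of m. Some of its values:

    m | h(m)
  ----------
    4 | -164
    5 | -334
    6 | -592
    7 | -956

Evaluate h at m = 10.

Write h(m) = am³ + bm² + cm + d; the 4 given values yield a linear system in the 4 coefficients.
Solving, h(m) = -3m³ + m² + 4m - 4.
Then h(10) = -2864.

-2864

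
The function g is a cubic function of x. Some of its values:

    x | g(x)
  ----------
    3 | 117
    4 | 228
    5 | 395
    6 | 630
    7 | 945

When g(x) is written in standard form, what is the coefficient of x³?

2

First differences: 111, 167, 235, 315. Second differences: 56, 68, 80. Third differences: 12, 12.
Level-3 differences are constant, so g has degree 3.
Fitting a degree-3 polynomial gives g(x) = 2x³ + 4x² + 9x.
The coefficient of x³ is 2.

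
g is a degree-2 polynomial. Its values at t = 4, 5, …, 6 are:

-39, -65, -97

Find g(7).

Write g(t) = at² + bt + c; the 3 given values yield a linear system in the 3 coefficients.
Solving, g(t) = -3t² + t + 5.
Then g(7) = -135.

-135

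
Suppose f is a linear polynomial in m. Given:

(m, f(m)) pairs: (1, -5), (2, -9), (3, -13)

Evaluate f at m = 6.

-25

First differences: -4, -4.
Level-1 differences are constant, so f has degree 1.
Fitting a degree-1 polynomial gives f(m) = -4m - 1.
Then f(6) = -25.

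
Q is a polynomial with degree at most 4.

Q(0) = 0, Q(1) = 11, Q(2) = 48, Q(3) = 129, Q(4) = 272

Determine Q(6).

First differences: 11, 37, 81, 143. Second differences: 26, 44, 62. Third differences: 18, 18.
Level-3 differences are constant, so Q has degree 3.
Fitting a degree-3 polynomial gives Q(k) = 3k³ + 4k² + 4k.
Then Q(6) = 816.

816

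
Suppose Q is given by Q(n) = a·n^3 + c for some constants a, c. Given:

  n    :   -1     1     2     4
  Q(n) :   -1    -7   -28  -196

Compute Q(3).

-85

From Q(-1) = -1 and Q(1) = -7: -1a + c = -1 and 1a + c = -7.
Subtracting: 2a = -6, so a = -3; then c = -1 − (-3)·(-1) = -4.
So Q(n) = -3n³ − 4, and Q(3) = -85.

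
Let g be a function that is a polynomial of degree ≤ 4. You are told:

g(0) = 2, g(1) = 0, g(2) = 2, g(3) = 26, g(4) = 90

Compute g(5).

212

First differences: -2, 2, 24, 64. Second differences: 4, 22, 40. Third differences: 18, 18.
Level-3 differences are constant, so g has degree 3.
Fitting a degree-3 polynomial gives g(k) = 3k³ - 7k² + 2k + 2.
Then g(5) = 212.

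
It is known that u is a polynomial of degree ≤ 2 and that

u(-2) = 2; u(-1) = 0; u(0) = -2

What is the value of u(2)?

-6

Write u(n) = an² + bn + c; the 3 given values yield a linear system in the 3 coefficients.
Solving, the leading coefficient vanishes, and u(n) = -2n - 2.
Then u(2) = -6.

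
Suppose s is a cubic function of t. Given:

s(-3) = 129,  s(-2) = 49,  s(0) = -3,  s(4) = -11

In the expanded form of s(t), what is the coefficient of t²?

8

Write s(t) = at³ + bt² + ct + d; the 4 given values yield a linear system in the 4 coefficients.
Solving, s(t) = -2t³ + 8t² - 2t - 3.
The coefficient of t² is 8.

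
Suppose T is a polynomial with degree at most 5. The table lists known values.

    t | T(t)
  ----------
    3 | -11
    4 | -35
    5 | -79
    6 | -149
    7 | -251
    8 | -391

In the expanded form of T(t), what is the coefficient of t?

First differences: -24, -44, -70, -102, -140. Second differences: -20, -26, -32, -38. Third differences: -6, -6, -6.
Level-3 differences are constant, so T has degree 3.
Fitting a degree-3 polynomial gives T(t) = -t³ + 2t² - t + 1.
The coefficient of t is -1.

-1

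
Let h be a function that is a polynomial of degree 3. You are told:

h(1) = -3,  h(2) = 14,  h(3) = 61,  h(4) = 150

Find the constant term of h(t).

-2

Write h(t) = at³ + bt² + ct + d; the 4 given values yield a linear system in the 4 coefficients.
Solving, h(t) = 2t³ + 3t² - 6t - 2.
The constant term is h(0) = -2.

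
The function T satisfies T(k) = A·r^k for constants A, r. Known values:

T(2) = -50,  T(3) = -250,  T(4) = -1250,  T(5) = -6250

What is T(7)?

Consecutive ratio: -250/(-50) = 5, and -1250/(-250) = 5, so r = 5.
Then A·5^2 = -50 gives A = -2, and T(k) = -2·5^k.
T(7) = -2·5^7 = -156250.

-156250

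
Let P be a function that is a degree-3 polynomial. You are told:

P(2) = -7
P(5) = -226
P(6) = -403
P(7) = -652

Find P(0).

Write P(k) = ak³ + bk² + ck + d; the 4 given values yield a linear system in the 4 coefficients.
Solving, P(k) = -2k³ + 5k - 1.
Then P(0) = -1.

-1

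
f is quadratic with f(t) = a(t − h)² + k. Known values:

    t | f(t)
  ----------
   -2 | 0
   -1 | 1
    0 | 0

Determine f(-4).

-8

First differences 1, -1; second difference -2 = 2a, so a = -1.
Expanding, the t-coefficient is −2ah = 2h; matching it to the data gives h = -1, and then k = 1.
So f(t) = -1(t + 1)² + 1.
f(-4) = -1·(-3)² + 1 = -8.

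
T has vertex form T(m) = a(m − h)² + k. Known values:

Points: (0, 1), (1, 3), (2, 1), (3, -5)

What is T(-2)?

First differences 2, -2, -6; second difference -4 = 2a, so a = -2.
Expanding, the m-coefficient is −2ah = 4h; matching it to the data gives h = 1, and then k = 3.
So T(m) = -2(m − 1)² + 3.
T(-2) = -2·(-3)² + 3 = -15.

-15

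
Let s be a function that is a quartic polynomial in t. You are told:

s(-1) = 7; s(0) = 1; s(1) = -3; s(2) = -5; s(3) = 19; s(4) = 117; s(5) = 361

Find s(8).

Write s(t) = at^4 + bt³ + ct² + dt + e; the 7 given values yield a linear system in the 5 coefficients.
Solving, s(t) = t^4 - 2t³ - 3t + 1.
Then s(8) = 3049.

3049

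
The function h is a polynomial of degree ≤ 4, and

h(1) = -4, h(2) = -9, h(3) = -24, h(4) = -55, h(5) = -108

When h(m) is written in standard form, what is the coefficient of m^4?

0

First differences: -5, -15, -31, -53. Second differences: -10, -16, -22. Third differences: -6, -6.
Level-3 differences are constant, so h has degree 3.
Fitting a degree-3 polynomial gives h(m) = -m³ + m² - m - 3.
The coefficient of m^4 is 0.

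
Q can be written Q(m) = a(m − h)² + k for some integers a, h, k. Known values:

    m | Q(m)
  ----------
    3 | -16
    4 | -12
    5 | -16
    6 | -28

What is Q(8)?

-76

First differences 4, -4, -12; second difference -8 = 2a, so a = -4.
Expanding, the m-coefficient is −2ah = 8h; matching it to the data gives h = 4, and then k = -12.
So Q(m) = -4(m − 4)² − 12.
Q(8) = -4·4² − 12 = -76.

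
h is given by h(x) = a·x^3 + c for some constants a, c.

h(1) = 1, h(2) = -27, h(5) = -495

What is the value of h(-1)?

9

From h(1) = 1 and h(2) = -27: 1a + c = 1 and 8a + c = -27.
Subtracting: 7a = -28, so a = -4; then c = 1 − (-4)·1 = 5.
So h(x) = -4x³ + 5, and h(-1) = 9.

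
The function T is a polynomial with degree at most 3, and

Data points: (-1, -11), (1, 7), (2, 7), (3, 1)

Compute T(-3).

-53

Write T(t) = at³ + bt² + ct + d; the 4 given values yield a linear system in the 4 coefficients.
Solving, the leading coefficient vanishes, and T(t) = -3t² + 9t + 1.
Then T(-3) = -53.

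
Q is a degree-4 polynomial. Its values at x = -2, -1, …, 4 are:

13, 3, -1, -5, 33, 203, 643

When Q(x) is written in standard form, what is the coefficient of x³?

First differences: -10, -4, -4, 38, 170, 440. Second differences: 6, 0, 42, 132, 270. Third differences: -6, 42, 90, 138. Fourth differences: 48, 48, 48.
Level-4 differences are constant, so Q has degree 4.
Fitting a degree-4 polynomial gives Q(x) = 2x^4 + 3x³ - 2x² - 7x - 1.
The coefficient of x³ is 3.

3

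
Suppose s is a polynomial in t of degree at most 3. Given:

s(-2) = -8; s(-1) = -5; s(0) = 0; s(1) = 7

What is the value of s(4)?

40

First differences: 3, 5, 7. Second differences: 2, 2.
Level-2 differences are constant, so s has degree 2.
Fitting a degree-2 polynomial gives s(t) = t² + 6t.
Then s(4) = 40.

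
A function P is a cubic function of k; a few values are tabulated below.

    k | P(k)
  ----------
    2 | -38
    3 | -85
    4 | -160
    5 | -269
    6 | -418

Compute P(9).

First differences: -47, -75, -109, -149. Second differences: -28, -34, -40. Third differences: -6, -6.
Level-3 differences are constant, so P has degree 3.
Fitting a degree-3 polynomial gives P(k) = -k³ - 5k² - 3k - 4.
Then P(9) = -1165.

-1165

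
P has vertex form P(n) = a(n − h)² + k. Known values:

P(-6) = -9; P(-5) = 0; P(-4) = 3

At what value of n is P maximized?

-4

First differences 9, 3; second difference -6 = 2a, so a = -3.
Expanding, the n-coefficient is −2ah = 6h; matching it to the data gives h = -4, and then k = 3.
So P(n) = -3(n + 4)² + 3.
Hence h = -4.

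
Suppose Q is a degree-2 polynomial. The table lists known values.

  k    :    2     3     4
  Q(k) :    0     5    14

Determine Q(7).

65

Write Q(k) = ak² + bk + c; the 3 given values yield a linear system in the 3 coefficients.
Solving, Q(k) = 2k² - 5k + 2.
Then Q(7) = 65.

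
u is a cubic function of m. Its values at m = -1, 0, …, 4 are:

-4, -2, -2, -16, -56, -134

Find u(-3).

34

Write u(m) = am³ + bm² + cm + d; the 6 given values yield a linear system in the 4 coefficients.
Solving, u(m) = -2m³ - m² + 3m - 2.
Then u(-3) = 34.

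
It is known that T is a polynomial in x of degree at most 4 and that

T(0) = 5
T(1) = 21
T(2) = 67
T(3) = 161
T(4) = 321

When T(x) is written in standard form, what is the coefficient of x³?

First differences: 16, 46, 94, 160. Second differences: 30, 48, 66. Third differences: 18, 18.
Level-3 differences are constant, so T has degree 3.
Fitting a degree-3 polynomial gives T(x) = 3x³ + 6x² + 7x + 5.
The coefficient of x³ is 3.

3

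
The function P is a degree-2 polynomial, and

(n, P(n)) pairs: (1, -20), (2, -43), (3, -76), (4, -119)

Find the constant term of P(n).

-7

Write P(n) = an² + bn + c; the 4 given values yield a linear system in the 3 coefficients.
Solving, P(n) = -5n² - 8n - 7.
The constant term is P(0) = -7.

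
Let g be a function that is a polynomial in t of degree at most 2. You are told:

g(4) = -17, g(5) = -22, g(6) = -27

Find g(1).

Write g(t) = at² + bt + c; the 3 given values yield a linear system in the 3 coefficients.
Solving, the leading coefficient vanishes, and g(t) = -5t + 3.
Then g(1) = -2.

-2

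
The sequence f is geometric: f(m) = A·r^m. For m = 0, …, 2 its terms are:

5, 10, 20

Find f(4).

80

Consecutive ratio: 10/5 = 2, and 20/10 = 2, so r = 2.
Then A·2^0 = 5 gives A = 5, and f(m) = 5·2^m.
f(4) = 5·2^4 = 80.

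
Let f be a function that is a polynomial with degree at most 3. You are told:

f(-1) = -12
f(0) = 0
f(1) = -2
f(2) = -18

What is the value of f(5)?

First differences: 12, -2, -16. Second differences: -14, -14.
Level-2 differences are constant, so f has degree 2.
Fitting a degree-2 polynomial gives f(m) = -7m² + 5m.
Then f(5) = -150.

-150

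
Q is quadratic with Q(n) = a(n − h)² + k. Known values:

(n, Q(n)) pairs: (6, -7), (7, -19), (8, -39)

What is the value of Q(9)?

-67

First differences -12, -20; second difference -8 = 2a, so a = -4.
Expanding, the n-coefficient is −2ah = 8h; matching it to the data gives h = 5, and then k = -3.
So Q(n) = -4(n − 5)² − 3.
Q(9) = -4·4² − 3 = -67.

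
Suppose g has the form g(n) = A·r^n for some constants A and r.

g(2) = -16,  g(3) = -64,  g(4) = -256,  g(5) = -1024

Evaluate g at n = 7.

-16384

Consecutive ratio: -64/(-16) = 4, and -256/(-64) = 4, so r = 4.
Then A·4^2 = -16 gives A = -1, and g(n) = -1·4^n.
g(7) = -1·4^7 = -16384.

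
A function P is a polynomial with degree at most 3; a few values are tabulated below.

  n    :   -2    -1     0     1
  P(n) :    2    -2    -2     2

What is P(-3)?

First differences: -4, 0, 4. Second differences: 4, 4.
Level-2 differences are constant, so P has degree 2.
Fitting a degree-2 polynomial gives P(n) = 2n² + 2n - 2.
Then P(-3) = 10.

10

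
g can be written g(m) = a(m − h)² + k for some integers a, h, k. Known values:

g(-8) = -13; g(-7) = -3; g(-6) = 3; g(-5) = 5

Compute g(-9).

First differences 10, 6, 2; second difference -4 = 2a, so a = -2.
Expanding, the m-coefficient is −2ah = 4h; matching it to the data gives h = -5, and then k = 5.
So g(m) = -2(m + 5)² + 5.
g(-9) = -2·(-4)² + 5 = -27.

-27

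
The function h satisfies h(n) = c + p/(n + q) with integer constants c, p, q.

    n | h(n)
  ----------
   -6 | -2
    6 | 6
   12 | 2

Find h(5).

(h(n) − c)(n + q) = p for each data point; the three points give a linear system in c and q, then p follows.
Solving: c = 0, q = -3, p = 18, so h(n) = 18/(n − 3).
Then h(5) = 0 + 18/2 = 9.

9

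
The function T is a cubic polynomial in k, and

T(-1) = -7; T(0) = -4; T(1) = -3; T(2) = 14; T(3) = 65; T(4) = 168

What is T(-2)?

-30

Write T(k) = ak³ + bk² + ck + d; the 6 given values yield a linear system in the 4 coefficients.
Solving, T(k) = 3k³ - k² - k - 4.
Then T(-2) = -30.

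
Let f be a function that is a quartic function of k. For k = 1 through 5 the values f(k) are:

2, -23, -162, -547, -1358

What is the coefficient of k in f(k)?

Write f(k) = ak^4 + bk³ + ck² + dk + e; the 5 given values yield a linear system in the 5 coefficients.
Solving, f(k) = -2k^4 - 2k³ + 5k² + 4k - 3.
The coefficient of k is 4.

4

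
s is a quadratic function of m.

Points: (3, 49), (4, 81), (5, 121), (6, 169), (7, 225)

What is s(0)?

First differences: 32, 40, 48, 56. Second differences: 8, 8, 8.
Level-2 differences are constant, so s has degree 2.
Fitting a degree-2 polynomial gives s(m) = 4m² + 4m + 1.
The constant term is s(0) = 1.

1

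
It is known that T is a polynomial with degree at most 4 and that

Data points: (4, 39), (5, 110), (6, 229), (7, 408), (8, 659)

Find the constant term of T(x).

-5

Write T(x) = ax^4 + bx³ + cx² + dx + e; the 5 given values yield a linear system in the 5 coefficients.
Solving, the leading coefficient vanishes, and T(x) = 2x³ - 6x² + 3x - 5.
The constant term is T(0) = -5.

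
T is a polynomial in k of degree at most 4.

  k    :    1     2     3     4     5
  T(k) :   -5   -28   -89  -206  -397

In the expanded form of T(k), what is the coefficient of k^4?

0

Write T(k) = ak^4 + bk³ + ck² + dk + e; the 5 given values yield a linear system in the 5 coefficients.
Solving, the leading coefficient vanishes, and T(k) = -3k³ - k² + k - 2.
The coefficient of k^4 is 0.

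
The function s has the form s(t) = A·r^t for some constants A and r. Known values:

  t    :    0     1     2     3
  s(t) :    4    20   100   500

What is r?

5

Consecutive ratio: 20/4 = 5, and 100/20 = 5, so r = 5.
Then A·5^0 = 4 gives A = 4, and s(t) = 4·5^t.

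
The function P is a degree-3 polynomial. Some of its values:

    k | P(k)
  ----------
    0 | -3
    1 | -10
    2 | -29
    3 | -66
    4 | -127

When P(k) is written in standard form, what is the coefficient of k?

First differences: -7, -19, -37, -61. Second differences: -12, -18, -24. Third differences: -6, -6.
Level-3 differences are constant, so P has degree 3.
Fitting a degree-3 polynomial gives P(k) = -k³ - 3k² - 3k - 3.
The coefficient of k is -3.

-3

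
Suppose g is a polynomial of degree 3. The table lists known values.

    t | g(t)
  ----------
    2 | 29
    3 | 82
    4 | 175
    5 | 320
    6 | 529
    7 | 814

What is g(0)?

-5

Write g(t) = at³ + bt² + ct + d; the 6 given values yield a linear system in the 4 coefficients.
Solving, g(t) = 2t³ + 2t² + 5t - 5.
Then g(0) = -5.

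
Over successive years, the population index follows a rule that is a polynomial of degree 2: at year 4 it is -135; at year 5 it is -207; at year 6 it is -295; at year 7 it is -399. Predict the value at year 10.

Write the value at k as g(k).
Write g(k) = ak² + bk + c; the 4 given values yield a linear system in the 3 coefficients.
Solving, g(k) = -8k² - 7.
Then g(10) = -807.

-807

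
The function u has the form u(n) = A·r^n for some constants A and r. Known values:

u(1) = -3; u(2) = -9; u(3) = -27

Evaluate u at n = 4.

Consecutive ratio: -9/(-3) = 3, and -27/(-9) = 3, so r = 3.
Then A·3^1 = -3 gives A = -1, and u(n) = -1·3^n.
u(4) = -1·3^4 = -81.

-81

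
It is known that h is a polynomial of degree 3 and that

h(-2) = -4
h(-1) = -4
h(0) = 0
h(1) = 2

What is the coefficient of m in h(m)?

4

Write h(m) = am³ + bm² + cm + d; the 4 given values yield a linear system in the 4 coefficients.
Solving, h(m) = -m³ - m² + 4m.
The coefficient of m is 4.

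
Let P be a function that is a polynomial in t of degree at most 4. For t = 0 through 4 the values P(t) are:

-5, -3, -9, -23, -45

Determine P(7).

-159

Write P(t) = at^4 + bt³ + ct² + dt + e; the 5 given values yield a linear system in the 5 coefficients.
Solving, the top 2 coefficients vanish, and P(t) = -4t² + 6t - 5.
Then P(7) = -159.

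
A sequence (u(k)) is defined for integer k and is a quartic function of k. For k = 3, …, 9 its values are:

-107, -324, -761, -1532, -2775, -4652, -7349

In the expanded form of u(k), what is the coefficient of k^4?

Write u(k) = ak^4 + bk³ + ck² + dk + e; the 7 given values yield a linear system in the 5 coefficients.
Solving, u(k) = -k^4 - k³ - k² + 2k + 4.
The coefficient of k^4 is -1.

-1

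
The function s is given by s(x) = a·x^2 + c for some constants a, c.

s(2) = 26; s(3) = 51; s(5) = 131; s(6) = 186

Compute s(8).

From s(2) = 26 and s(3) = 51: 4a + c = 26 and 9a + c = 51.
Subtracting: 5a = 25, so a = 5; then c = 26 − 5·4 = 6.
So s(x) = 5x² + 6, and s(8) = 326.

326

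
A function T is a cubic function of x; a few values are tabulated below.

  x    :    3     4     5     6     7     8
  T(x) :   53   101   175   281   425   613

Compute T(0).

5

Write T(x) = ax³ + bx² + cx + d; the 6 given values yield a linear system in the 4 coefficients.
Solving, T(x) = x³ + x² + 4x + 5.
Then T(0) = 5.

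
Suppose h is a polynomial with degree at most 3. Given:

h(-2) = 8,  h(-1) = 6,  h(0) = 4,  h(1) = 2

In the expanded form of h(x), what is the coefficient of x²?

First differences: -2, -2, -2.
Level-1 differences are constant, so h has degree 1.
Fitting a degree-1 polynomial gives h(x) = -2x + 4.
The coefficient of x² is 0.

0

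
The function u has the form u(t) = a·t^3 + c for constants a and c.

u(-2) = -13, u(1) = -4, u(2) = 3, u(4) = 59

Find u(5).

From u(-2) = -13 and u(1) = -4: -8a + c = -13 and 1a + c = -4.
Subtracting: 9a = 9, so a = 1; then c = -13 − 1·(-8) = -5.
So u(t) = 1t³ − 5, and u(5) = 120.

120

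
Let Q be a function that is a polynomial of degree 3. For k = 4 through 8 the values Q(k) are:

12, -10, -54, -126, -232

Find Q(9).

First differences: -22, -44, -72, -106. Second differences: -22, -28, -34. Third differences: -6, -6.
Level-3 differences are constant, so Q has degree 3.
Fitting a degree-3 polynomial gives Q(k) = -k³ + 4k² + 3k.
Then Q(9) = -378.

-378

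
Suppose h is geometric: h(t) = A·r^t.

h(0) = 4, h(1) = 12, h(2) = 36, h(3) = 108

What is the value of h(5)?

972

Consecutive ratio: 12/4 = 3, and 36/12 = 3, so r = 3.
Then A·3^0 = 4 gives A = 4, and h(t) = 4·3^t.
h(5) = 4·3^5 = 972.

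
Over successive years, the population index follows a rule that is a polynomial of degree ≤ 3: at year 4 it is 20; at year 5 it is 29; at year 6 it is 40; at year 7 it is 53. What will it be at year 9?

85

Write the value at t as T(t).
First differences: 9, 11, 13. Second differences: 2, 2.
Level-2 differences are constant, so T has degree 2.
Fitting a degree-2 polynomial gives T(t) = t² + 4.
Then T(9) = 85.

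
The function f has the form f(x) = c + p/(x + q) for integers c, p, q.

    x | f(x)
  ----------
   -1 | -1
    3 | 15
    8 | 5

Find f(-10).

(f(x) − c)(x + q) = p for each data point; the three points give a linear system in c and q, then p follows.
Solving: c = 3, q = -2, p = 12, so f(x) = 3 + 12/(x − 2).
Then f(-10) = 3 + 12/(-12) = 2.

2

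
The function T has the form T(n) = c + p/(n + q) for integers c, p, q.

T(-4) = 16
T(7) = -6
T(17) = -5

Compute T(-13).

(T(n) − c)(n + q) = p for each data point; the three points give a linear system in c and q, then p follows.
Solving: c = -4, q = 3, p = -20, so T(n) = -4 − 20/(n + 3).
Then T(-13) = -4 − 20/(-10) = -2.

-2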